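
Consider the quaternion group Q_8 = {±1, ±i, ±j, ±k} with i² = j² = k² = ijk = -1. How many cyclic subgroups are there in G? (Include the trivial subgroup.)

A cyclic subgroup of order d is generated by each of its φ(d) elements of order d, so the cyclic subgroups of order d number (#elements of order d)/φ(d).
Cyclic subgroups by order — order 1: 1; order 2: 1; order 4: 3.
Total: 5.

5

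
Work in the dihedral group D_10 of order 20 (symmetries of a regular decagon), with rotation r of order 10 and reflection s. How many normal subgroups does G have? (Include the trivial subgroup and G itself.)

7

G has 22 subgroups. Checking conjugation-invariance by order — order 1: 1/1 normal; order 2: 1/11 normal; order 4: 0/5 normal; order 5: 1/1 normal; order 10: 3/3 normal; order 20: 1/1 normal.
Total normal subgroups: 7.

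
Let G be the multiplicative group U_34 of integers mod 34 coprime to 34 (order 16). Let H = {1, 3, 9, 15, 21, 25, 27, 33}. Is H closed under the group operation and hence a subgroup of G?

No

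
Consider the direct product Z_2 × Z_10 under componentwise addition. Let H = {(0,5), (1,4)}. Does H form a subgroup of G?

No

The identity (0,0) ∉ H, so H is not a subgroup.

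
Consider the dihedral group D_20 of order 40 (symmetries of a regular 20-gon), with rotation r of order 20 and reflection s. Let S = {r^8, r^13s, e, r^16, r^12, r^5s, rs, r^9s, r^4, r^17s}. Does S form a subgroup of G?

Yes

|S| = 10 divides |G| = 40, consistent with Lagrange.
S contains the identity, every element's inverse is in S, and S is closed under ·: it is a subgroup.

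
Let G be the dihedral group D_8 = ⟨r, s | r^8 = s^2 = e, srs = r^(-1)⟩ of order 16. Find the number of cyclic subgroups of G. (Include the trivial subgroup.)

Group the elements of G by the cyclic subgroup they generate; each cyclic subgroup of order d accounts for φ(d) elements.
Cyclic subgroups by order — order 1: 1; order 2: 9; order 4: 1; order 8: 1.
Total: 12.

12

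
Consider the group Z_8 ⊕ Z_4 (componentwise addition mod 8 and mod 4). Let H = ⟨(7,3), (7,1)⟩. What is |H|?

|⟨(7,3)⟩| = 8 and |⟨(7,1)⟩| = 8, so |H| is a multiple of lcm(8, 8) = 8 and divides |G| = 32.
Closing under the operation: H = {(0,0), (0,2), (1,1), (1,3), (2,0), (2,2), (3,1), (3,3), (4,0), (4,2), (5,1), (5,3), (6,0), (6,2), (7,1), (7,3)}, so |H| = 16.

16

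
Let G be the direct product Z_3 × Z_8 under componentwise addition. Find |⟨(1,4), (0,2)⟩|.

12

|⟨(1,4)⟩| = 6 and |⟨(0,2)⟩| = 4, so |H| is a multiple of lcm(6, 4) = 12 and divides |G| = 24.
Closing under the operation: H = {(0,0), (0,2), (0,4), (0,6), (1,0), (1,2), (1,4), (1,6), (2,0), (2,2), (2,4), (2,6)}, so |H| = 12.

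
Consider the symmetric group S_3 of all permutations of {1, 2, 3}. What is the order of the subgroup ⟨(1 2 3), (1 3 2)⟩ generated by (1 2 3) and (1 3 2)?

|⟨(1 2 3)⟩| = 3 and |⟨(1 3 2)⟩| = 3, so |H| is a multiple of lcm(3, 3) = 3 and divides |G| = 6.
Closing under the operation: H = {e, (1 2 3), (1 3 2)}, so |H| = 3.

3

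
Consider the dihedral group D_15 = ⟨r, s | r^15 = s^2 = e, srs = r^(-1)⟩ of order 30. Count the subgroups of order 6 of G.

5

|G| = 30 and 6 | 30, so subgroups of order 6 are possible by Lagrange.
The subgroups of order 6 are: {e, r^5, r^10, s, r^5s, r^10s}; {e, r^5, r^10, rs, r^6s, r^11s}; {e, r^5, r^10, r^2s, r^7s, r^12s}; {e, r^5, r^10, r^3s, r^8s, r^13s}; … (5 in all).
So G has 5 subgroups of order 6.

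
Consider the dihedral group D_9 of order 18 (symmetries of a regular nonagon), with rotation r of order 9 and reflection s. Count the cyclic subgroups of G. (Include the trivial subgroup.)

Each element a generates a cyclic subgroup ⟨a⟩; distinct elements may generate the same one (a cyclic group of order d has φ(d) generators).
Cyclic subgroups by order — order 1: 1; order 2: 9; order 3: 1; order 9: 1.
Total: 12.

12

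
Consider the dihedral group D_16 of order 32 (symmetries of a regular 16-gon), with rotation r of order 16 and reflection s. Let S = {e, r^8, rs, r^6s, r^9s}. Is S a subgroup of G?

No

|S| = 5 does not divide |G| = 32, so by Lagrange S is not a subgroup.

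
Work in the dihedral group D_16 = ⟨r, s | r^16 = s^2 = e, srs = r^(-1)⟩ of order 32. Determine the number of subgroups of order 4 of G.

|G| = 32 and 4 | 32, so subgroups of order 4 are possible by Lagrange.
The subgroups of order 4 are: {e, r^8, r^2s, r^10s}; {e, r^8, r^3s, r^11s}; {e, r^4, r^8, r^12}; {e, r^8, r^4s, r^12s}; … (9 in all).
So G has 9 subgroups of order 4.

9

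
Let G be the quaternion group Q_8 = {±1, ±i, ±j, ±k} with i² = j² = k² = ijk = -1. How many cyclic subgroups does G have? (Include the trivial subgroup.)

5

A cyclic subgroup of order d is generated by each of its φ(d) elements of order d, so the cyclic subgroups of order d number (#elements of order d)/φ(d).
Cyclic subgroups by order — order 1: 1; order 2: 1; order 4: 3.
Total: 5.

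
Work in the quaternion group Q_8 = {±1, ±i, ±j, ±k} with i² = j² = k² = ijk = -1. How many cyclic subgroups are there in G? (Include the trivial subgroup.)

5

Each element a generates a cyclic subgroup ⟨a⟩; distinct elements may generate the same one (a cyclic group of order d has φ(d) generators).
Cyclic subgroups by order — order 1: 1; order 2: 1; order 4: 3.
Total: 5.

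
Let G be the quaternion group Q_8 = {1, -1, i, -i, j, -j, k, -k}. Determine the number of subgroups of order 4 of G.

3

|G| = 8 and 4 | 8, so subgroups of order 4 are possible by Lagrange.
The subgroups of order 4 are: {1, -1, i, -i}; {1, -1, j, -j}; {1, -1, k, -k}.
So G has 3 subgroups of order 4.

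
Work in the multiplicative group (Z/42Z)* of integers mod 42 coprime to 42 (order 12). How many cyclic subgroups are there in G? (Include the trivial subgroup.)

Group the elements of G by the cyclic subgroup they generate; each cyclic subgroup of order d accounts for φ(d) elements.
Cyclic subgroups by order — order 1: 1; order 2: 3; order 3: 1; order 6: 3.
Total: 8.

8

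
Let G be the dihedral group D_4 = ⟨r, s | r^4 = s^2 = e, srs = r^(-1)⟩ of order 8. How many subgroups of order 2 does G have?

5

|G| = 8 and 2 | 8, so subgroups of order 2 are possible by Lagrange.
The subgroups of order 2 are: {e, r^2}; {e, r^2s}; {e, r^3s}; {e, rs}; … (5 in all).
So G has 5 subgroups of order 2.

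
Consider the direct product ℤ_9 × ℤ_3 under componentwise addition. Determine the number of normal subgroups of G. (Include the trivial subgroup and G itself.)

10

G is abelian, so every subgroup is normal.
G has 10 subgroups in total, hence 10 normal subgroups.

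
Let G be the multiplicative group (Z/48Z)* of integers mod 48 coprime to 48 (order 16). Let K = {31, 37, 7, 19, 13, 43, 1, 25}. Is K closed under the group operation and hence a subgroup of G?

Yes

|K| = 8 divides |G| = 16, consistent with Lagrange.
K contains the identity, every element's inverse is in K, and K is closed under ·: it is a subgroup.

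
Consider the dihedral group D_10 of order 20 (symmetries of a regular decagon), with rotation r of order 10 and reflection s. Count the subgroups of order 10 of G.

|G| = 20 and 10 | 20, so subgroups of order 10 are possible by Lagrange.
The subgroups of order 10 are: {e, r, r^2, r^3, r^4, r^5, r^6, r^7, r^8, r^9}; {e, r^2, r^4, r^6, r^8, s, r^2s, r^4s, r^6s, r^8s}; {e, r^2, r^4, r^6, r^8, rs, r^3s, r^5s, r^7s, r^9s}.
So G has 3 subgroups of order 10.

3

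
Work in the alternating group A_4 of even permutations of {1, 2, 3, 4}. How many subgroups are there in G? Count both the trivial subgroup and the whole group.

10

|G| = 12, so by Lagrange every subgroup order divides 12. Divisors: 1, 2, 3, 4, 6, 12.
Subgroups by order — order 1: 1; order 2: 3; order 3: 4; order 4: 1; order 6: 0; order 12: 1.
Total: 1 + 3 + 4 + 1 + 0 + 1 = 10.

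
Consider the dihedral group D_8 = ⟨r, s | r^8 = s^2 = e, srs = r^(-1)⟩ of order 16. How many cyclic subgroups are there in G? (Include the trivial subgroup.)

12

Each element a generates a cyclic subgroup ⟨a⟩; distinct elements may generate the same one (a cyclic group of order d has φ(d) generators).
Cyclic subgroups by order — order 1: 1; order 2: 9; order 4: 1; order 8: 1.
Total: 12.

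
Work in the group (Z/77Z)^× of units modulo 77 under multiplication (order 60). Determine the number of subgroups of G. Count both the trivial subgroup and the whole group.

|G| = 60, so by Lagrange every subgroup order divides 60. Divisors: 1, 2, 3, 4, 5, 6, 10, 12, 15, 20, 30, 60.
Subgroups by order — order 1: 1; order 2: 3; order 3: 1; order 4: 1; order 5: 1; order 6: 3; order 10: 3; order 12: 1; order 15: 1; order 20: 1; order 30: 3; order 60: 1.
Total: 1 + 3 + 1 + 1 + 1 + 3 + 3 + 1 + 1 + 1 + 3 + 1 = 20.

20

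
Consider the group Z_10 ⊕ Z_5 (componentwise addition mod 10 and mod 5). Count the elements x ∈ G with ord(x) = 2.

1

An element (a,b) has order lcm(ord(a), ord(b)); count pairs with lcm equal to 2.
Enumerating gives 1 such elements.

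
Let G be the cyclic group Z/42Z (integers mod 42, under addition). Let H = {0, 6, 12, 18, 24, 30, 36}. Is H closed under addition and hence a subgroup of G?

Yes

|H| = 7 divides |G| = 42, consistent with Lagrange.
H contains the identity, every element's inverse is in H, and H is closed under +: it is a subgroup.
In fact H = ⟨18⟩.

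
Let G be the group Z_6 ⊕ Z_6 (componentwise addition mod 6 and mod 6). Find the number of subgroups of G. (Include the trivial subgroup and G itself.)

30

|G| = 36, so by Lagrange every subgroup order divides 36. Divisors: 1, 2, 3, 4, 6, 9, 12, 18, 36.
Subgroups by order — order 1: 1; order 2: 3; order 3: 4; order 4: 1; order 6: 12; order 9: 1; order 12: 4; order 18: 3; order 36: 1.
Total: 1 + 3 + 4 + 1 + 12 + 1 + 4 + 3 + 1 = 30.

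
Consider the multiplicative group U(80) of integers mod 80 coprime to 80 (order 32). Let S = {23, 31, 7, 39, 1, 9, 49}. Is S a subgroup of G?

No

|S| = 7 does not divide |G| = 32, so by Lagrange S is not a subgroup.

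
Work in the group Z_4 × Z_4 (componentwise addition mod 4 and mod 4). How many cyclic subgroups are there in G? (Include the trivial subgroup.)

A cyclic subgroup of order d is generated by each of its φ(d) elements of order d, so the cyclic subgroups of order d number (#elements of order d)/φ(d).
Cyclic subgroups by order — order 1: 1; order 2: 3; order 4: 6.
Total: 10.

10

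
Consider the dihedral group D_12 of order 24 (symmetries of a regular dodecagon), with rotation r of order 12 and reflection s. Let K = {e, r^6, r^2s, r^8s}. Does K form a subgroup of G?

|K| = 4 divides |G| = 24, consistent with Lagrange.
K contains the identity, every element's inverse is in K, and K is closed under ·: it is a subgroup.

Yes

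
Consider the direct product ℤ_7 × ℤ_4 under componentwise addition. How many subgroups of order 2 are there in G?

1

|G| = 28 and 2 | 28, so subgroups of order 2 are possible by Lagrange.
The subgroups of order 2 are: {(0,0), (0,2)}.
So G has 1 subgroup of order 2.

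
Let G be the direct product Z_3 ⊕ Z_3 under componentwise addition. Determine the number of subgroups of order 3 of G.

4

|G| = 9 and 3 | 9, so subgroups of order 3 are possible by Lagrange.
The subgroups of order 3 are: {(0,0), (0,1), (0,2)}; {(0,0), (1,0), (2,0)}; {(0,0), (1,1), (2,2)}; {(0,0), (1,2), (2,1)}.
So G has 4 subgroups of order 3.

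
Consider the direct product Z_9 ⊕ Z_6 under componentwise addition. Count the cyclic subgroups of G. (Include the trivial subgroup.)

16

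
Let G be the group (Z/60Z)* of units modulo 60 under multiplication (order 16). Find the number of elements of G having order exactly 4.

8

The elements of order 4 are: 7, 13, 17, 23, 37, 43, 47, 53.
That's 8.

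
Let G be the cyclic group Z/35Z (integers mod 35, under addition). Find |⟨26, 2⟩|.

35

|⟨26⟩| = 35 and |⟨2⟩| = 35, so |H| is a multiple of lcm(35, 35) = 35 and divides |G| = 35.
Closing {26, 2} under the group operation gives all of G, so |H| = 35.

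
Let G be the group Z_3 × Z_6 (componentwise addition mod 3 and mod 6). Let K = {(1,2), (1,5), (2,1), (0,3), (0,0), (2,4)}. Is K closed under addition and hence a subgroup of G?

Yes

|K| = 6 divides |G| = 18, consistent with Lagrange.
K contains the identity, every element's inverse is in K, and K is closed under +: it is a subgroup.
In fact K = ⟨(2,1)⟩.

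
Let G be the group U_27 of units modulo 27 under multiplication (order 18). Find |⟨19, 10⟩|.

|⟨19⟩| = 3 and |⟨10⟩| = 3, so |H| is a multiple of lcm(3, 3) = 3 and divides |G| = 18.
Closing under the operation: H = {1, 10, 19}, so |H| = 3.

3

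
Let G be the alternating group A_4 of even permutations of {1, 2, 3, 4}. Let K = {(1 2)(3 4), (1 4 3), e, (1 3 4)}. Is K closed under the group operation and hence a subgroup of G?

Closure fails: (1 4 3) ∘ (1 2)(3 4) = (1 2 4) ∉ K. So K is not a subgroup.

No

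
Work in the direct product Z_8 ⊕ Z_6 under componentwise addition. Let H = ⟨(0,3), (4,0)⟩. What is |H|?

|⟨(0,3)⟩| = 2 and |⟨(4,0)⟩| = 2, so |H| is a multiple of lcm(2, 2) = 2 and divides |G| = 48.
Closing under the operation: H = {(0,0), (0,3), (4,0), (4,3)}, so |H| = 4.

4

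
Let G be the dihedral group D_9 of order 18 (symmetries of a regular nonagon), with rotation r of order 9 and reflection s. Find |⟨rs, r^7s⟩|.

6

|⟨rs⟩| = 2 and |⟨r^7s⟩| = 2, so |H| is a multiple of lcm(2, 2) = 2 and divides |G| = 18.
Closing under the operation: H = {e, r^3, r^6, rs, r^4s, r^7s}, so |H| = 6.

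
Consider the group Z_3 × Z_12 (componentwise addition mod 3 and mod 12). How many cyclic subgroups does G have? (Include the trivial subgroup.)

Group the elements of G by the cyclic subgroup they generate; each cyclic subgroup of order d accounts for φ(d) elements.
Cyclic subgroups by order — order 1: 1; order 2: 1; order 3: 4; order 4: 1; order 6: 4; order 12: 4.
Total: 15.

15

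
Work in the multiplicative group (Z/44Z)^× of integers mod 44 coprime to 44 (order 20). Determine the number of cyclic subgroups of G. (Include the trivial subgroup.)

Each element a generates a cyclic subgroup ⟨a⟩; distinct elements may generate the same one (a cyclic group of order d has φ(d) generators).
Cyclic subgroups by order — order 1: 1; order 2: 3; order 5: 1; order 10: 3.
Total: 8.

8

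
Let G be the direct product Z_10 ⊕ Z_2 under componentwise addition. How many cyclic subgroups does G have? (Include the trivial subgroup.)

Each element a generates a cyclic subgroup ⟨a⟩; distinct elements may generate the same one (a cyclic group of order d has φ(d) generators).
Cyclic subgroups by order — order 1: 1; order 2: 3; order 5: 1; order 10: 3.
Total: 8.

8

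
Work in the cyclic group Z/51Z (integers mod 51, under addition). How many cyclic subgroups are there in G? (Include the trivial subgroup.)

4

A cyclic subgroup of order d is generated by each of its φ(d) elements of order d, so the cyclic subgroups of order d number (#elements of order d)/φ(d).
Cyclic subgroups by order — order 1: 1; order 3: 1; order 17: 1; order 51: 1.
Total: 4.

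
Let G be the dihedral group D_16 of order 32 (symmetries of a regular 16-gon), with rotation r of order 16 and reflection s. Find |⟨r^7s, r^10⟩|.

16

|⟨r^7s⟩| = 2 and |⟨r^10⟩| = 8, so |H| is a multiple of lcm(2, 8) = 8 and divides |G| = 32.
Closing under the operation: H = {e, r^2, r^4, r^6, r^8, r^10, r^12, r^14, rs, r^3s, r^5s, r^7s, r^9s, r^11s, r^13s, r^15s}, so |H| = 16.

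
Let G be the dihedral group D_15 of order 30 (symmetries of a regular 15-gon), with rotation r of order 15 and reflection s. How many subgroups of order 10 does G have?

3

|G| = 30 and 10 | 30, so subgroups of order 10 are possible by Lagrange.
The subgroups of order 10 are: {e, r^3, r^6, r^9, r^12, rs, r^4s, r^7s, r^10s, r^13s}; {e, r^3, r^6, r^9, r^12, r^2s, r^5s, r^8s, r^11s, r^14s}; {e, r^3, r^6, r^9, r^12, s, r^3s, r^6s, r^9s, r^12s}.
So G has 3 subgroups of order 10.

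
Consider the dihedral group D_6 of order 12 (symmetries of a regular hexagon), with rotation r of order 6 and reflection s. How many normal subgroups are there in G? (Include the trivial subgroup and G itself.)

G has 16 subgroups. Checking conjugation-invariance by order — order 1: 1/1 normal; order 2: 1/7 normal; order 3: 1/1 normal; order 4: 0/3 normal; order 6: 3/3 normal; order 12: 1/1 normal.
Total normal subgroups: 7.

7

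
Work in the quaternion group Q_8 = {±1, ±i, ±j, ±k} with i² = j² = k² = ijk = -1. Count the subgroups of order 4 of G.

3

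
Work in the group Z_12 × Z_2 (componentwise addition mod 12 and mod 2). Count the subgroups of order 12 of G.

3

|G| = 24 and 12 | 24, so subgroups of order 12 are possible by Lagrange.
The subgroups of order 12 are: {(0,0), (0,1), (2,0), (2,1), (4,0), (4,1), (6,0), (6,1), (8,0), (8,1), (10,0), (10,1)}; {(0,0), (1,0), (2,0), (3,0), (4,0), (5,0), (6,0), (7,0), (8,0), (9,0), (10,0), (11,0)}; {(0,0), (1,1), (2,0), (3,1), (4,0), (5,1), (6,0), (7,1), (8,0), (9,1), (10,0), (11,1)}.
So G has 3 subgroups of order 12.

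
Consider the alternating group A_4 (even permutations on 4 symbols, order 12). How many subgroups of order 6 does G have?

0

|G| = 12 and 6 | 12, so subgroups of order 6 are possible by Lagrange.
Checking all subgroups of G, none has order 6.
So G has 0 subgroups of order 6.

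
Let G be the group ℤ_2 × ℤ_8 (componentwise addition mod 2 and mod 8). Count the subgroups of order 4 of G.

|G| = 16 and 4 | 16, so subgroups of order 4 are possible by Lagrange.
The subgroups of order 4 are: {(0,0), (0,2), (0,4), (0,6)}; {(0,0), (0,4), (1,0), (1,4)}; {(0,0), (0,4), (1,2), (1,6)}.
So G has 3 subgroups of order 4.

3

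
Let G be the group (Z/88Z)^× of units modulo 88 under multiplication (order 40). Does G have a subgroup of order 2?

Yes

2 | 40. A subgroup of order 2 is {1, 21}.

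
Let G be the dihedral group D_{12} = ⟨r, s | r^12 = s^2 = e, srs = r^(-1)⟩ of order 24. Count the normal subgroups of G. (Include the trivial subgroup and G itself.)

9

G has 34 subgroups. Checking conjugation-invariance by order — order 1: 1/1 normal; order 2: 1/13 normal; order 3: 1/1 normal; order 4: 1/7 normal; order 6: 1/5 normal; order 8: 0/3 normal; order 12: 3/3 normal; order 24: 1/1 normal.
Total normal subgroups: 9.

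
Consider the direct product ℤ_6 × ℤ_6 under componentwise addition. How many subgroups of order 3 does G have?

4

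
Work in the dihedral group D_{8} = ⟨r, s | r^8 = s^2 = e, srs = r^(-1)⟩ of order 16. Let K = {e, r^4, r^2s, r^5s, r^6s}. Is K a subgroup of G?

|K| = 5 does not divide |G| = 16, so by Lagrange K is not a subgroup.

No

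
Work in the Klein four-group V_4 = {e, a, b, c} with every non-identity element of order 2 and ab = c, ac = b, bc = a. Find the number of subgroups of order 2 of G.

3

|G| = 4 and 2 | 4, so subgroups of order 2 are possible by Lagrange.
The subgroups of order 2 are: {e, a}; {e, b}; {e, c}.
So G has 3 subgroups of order 2.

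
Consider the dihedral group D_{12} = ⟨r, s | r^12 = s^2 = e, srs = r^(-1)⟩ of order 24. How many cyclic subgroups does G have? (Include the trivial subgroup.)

Group the elements of G by the cyclic subgroup they generate; each cyclic subgroup of order d accounts for φ(d) elements.
Cyclic subgroups by order — order 1: 1; order 2: 13; order 3: 1; order 4: 1; order 6: 1; order 12: 1.
Total: 18.

18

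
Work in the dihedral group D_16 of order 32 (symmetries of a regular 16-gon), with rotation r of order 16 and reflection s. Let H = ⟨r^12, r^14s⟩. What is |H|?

8

|⟨r^12⟩| = 4 and |⟨r^14s⟩| = 2, so |H| is a multiple of lcm(4, 2) = 4 and divides |G| = 32.
Closing under the operation: H = {e, r^4, r^8, r^12, r^2s, r^6s, r^10s, r^14s}, so |H| = 8.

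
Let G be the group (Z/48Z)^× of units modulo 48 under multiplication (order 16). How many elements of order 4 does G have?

8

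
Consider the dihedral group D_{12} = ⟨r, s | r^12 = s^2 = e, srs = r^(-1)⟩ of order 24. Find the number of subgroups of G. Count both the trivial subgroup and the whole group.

|G| = 24, so by Lagrange every subgroup order divides 24. Divisors: 1, 2, 3, 4, 6, 8, 12, 24.
Subgroups by order — order 1: 1; order 2: 13; order 3: 1; order 4: 7; order 6: 5; order 8: 3; order 12: 3; order 24: 1.
Total: 1 + 13 + 1 + 7 + 5 + 3 + 3 + 1 = 34.

34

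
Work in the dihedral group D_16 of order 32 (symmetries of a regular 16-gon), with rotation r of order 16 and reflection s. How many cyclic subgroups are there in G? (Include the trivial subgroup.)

Group the elements of G by the cyclic subgroup they generate; each cyclic subgroup of order d accounts for φ(d) elements.
Cyclic subgroups by order — order 1: 1; order 2: 17; order 4: 1; order 8: 1; order 16: 1.
Total: 21.

21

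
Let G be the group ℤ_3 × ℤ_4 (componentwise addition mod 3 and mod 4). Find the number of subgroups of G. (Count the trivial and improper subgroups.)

|G| = 12, so by Lagrange every subgroup order divides 12. Divisors: 1, 2, 3, 4, 6, 12.
Subgroups by order — order 1: 1; order 2: 1; order 3: 1; order 4: 1; order 6: 1; order 12: 1.
Total: 1 + 1 + 1 + 1 + 1 + 1 = 6.

6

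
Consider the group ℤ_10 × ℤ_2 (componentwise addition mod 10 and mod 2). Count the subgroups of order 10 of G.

3

|G| = 20 and 10 | 20, so subgroups of order 10 are possible by Lagrange.
The subgroups of order 10 are: {(0,0), (0,1), (2,0), (2,1), (4,0), (4,1), (6,0), (6,1), (8,0), (8,1)}; {(0,0), (1,0), (2,0), (3,0), (4,0), (5,0), (6,0), (7,0), (8,0), (9,0)}; {(0,0), (1,1), (2,0), (3,1), (4,0), (5,1), (6,0), (7,1), (8,0), (9,1)}.
So G has 3 subgroups of order 10.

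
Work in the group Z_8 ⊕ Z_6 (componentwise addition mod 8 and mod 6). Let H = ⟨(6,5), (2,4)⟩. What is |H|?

24

|⟨(6,5)⟩| = 12 and |⟨(2,4)⟩| = 12, so |H| is a multiple of lcm(12, 12) = 12 and divides |G| = 48.
Closing under the operation: H = {(0,0), (0,1), (0,2), (0,3), (0,4), (0,5), (2,0), (2,1), (2,2), (2,3), (2,4), (2,5), (4,0), (4,1), (4,2), (4,3), (4,4), (4,5), (6,0), (6,1), (6,2), (6,3), (6,4), (6,5)}, so |H| = 24.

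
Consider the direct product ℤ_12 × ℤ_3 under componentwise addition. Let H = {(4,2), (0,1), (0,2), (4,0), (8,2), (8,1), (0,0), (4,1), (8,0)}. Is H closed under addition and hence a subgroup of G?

Yes

|H| = 9 divides |G| = 36, consistent with Lagrange.
H contains the identity, every element's inverse is in H, and H is closed under +: it is a subgroup.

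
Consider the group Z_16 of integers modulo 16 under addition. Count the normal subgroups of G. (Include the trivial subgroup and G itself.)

5

G is abelian, so every subgroup is normal.
G has 5 subgroups in total, hence 5 normal subgroups.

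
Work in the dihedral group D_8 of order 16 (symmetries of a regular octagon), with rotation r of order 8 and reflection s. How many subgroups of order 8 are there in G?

3

|G| = 16 and 8 | 16, so subgroups of order 8 are possible by Lagrange.
The subgroups of order 8 are: {e, r, r^2, r^3, r^4, r^5, r^6, r^7}; {e, r^2, r^4, r^6, s, r^2s, r^4s, r^6s}; {e, r^2, r^4, r^6, rs, r^3s, r^5s, r^7s}.
So G has 3 subgroups of order 8.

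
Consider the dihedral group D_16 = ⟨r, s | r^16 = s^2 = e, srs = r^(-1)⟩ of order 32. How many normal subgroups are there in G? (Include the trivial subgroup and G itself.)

G has 36 subgroups. Checking conjugation-invariance by order — order 1: 1/1 normal; order 2: 1/17 normal; order 4: 1/9 normal; order 8: 1/5 normal; order 16: 3/3 normal; order 32: 1/1 normal.
Total normal subgroups: 8.

8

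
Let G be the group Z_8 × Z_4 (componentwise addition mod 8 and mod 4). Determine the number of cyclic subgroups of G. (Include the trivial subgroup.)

Each element a generates a cyclic subgroup ⟨a⟩; distinct elements may generate the same one (a cyclic group of order d has φ(d) generators).
Cyclic subgroups by order — order 1: 1; order 2: 3; order 4: 6; order 8: 4.
Total: 14.

14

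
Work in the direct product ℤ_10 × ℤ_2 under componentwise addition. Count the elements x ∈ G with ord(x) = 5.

4

An element (a,b) has order lcm(ord(a), ord(b)); count pairs with lcm equal to 5.
Enumerating gives 4 such elements.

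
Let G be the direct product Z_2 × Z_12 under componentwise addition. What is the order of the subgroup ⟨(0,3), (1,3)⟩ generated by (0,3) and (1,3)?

8

|⟨(0,3)⟩| = 4 and |⟨(1,3)⟩| = 4, so |H| is a multiple of lcm(4, 4) = 4 and divides |G| = 24.
Closing under the operation: H = {(0,0), (0,3), (0,6), (0,9), (1,0), (1,3), (1,6), (1,9)}, so |H| = 8.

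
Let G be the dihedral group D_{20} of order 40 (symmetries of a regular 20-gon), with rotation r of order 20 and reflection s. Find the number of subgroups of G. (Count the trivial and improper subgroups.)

|G| = 40, so by Lagrange every subgroup order divides 40. Divisors: 1, 2, 4, 5, 8, 10, 20, 40.
Subgroups by order — order 1: 1; order 2: 21; order 4: 11; order 5: 1; order 8: 5; order 10: 5; order 20: 3; order 40: 1.
Total: 1 + 21 + 11 + 1 + 5 + 5 + 3 + 1 = 48.

48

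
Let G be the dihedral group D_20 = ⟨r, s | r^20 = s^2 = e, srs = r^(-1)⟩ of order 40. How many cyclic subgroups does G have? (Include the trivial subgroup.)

26

A cyclic subgroup of order d is generated by each of its φ(d) elements of order d, so the cyclic subgroups of order d number (#elements of order d)/φ(d).
Cyclic subgroups by order — order 1: 1; order 2: 21; order 4: 1; order 5: 1; order 10: 1; order 20: 1.
Total: 26.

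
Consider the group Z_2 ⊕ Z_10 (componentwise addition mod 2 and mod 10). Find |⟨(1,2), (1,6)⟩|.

10

|⟨(1,2)⟩| = 10 and |⟨(1,6)⟩| = 10, so |H| is a multiple of lcm(10, 10) = 10 and divides |G| = 20.
Closing under the operation: H = {(0,0), (0,2), (0,4), (0,6), (0,8), (1,0), (1,2), (1,4), (1,6), (1,8)}, so |H| = 10.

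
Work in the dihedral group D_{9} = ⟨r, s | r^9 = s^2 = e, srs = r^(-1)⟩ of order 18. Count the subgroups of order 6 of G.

|G| = 18 and 6 | 18, so subgroups of order 6 are possible by Lagrange.
The subgroups of order 6 are: {e, r^3, r^6, r^2s, r^5s, r^8s}; {e, r^3, r^6, s, r^3s, r^6s}; {e, r^3, r^6, rs, r^4s, r^7s}.
So G has 3 subgroups of order 6.

3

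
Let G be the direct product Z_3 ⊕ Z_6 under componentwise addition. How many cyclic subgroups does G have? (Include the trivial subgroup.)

10

Each element a generates a cyclic subgroup ⟨a⟩; distinct elements may generate the same one (a cyclic group of order d has φ(d) generators).
Cyclic subgroups by order — order 1: 1; order 2: 1; order 3: 4; order 6: 4.
Total: 10.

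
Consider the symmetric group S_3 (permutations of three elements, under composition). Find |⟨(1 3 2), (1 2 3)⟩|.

|⟨(1 3 2)⟩| = 3 and |⟨(1 2 3)⟩| = 3, so |H| is a multiple of lcm(3, 3) = 3 and divides |G| = 6.
Closing under the operation: H = {e, (1 2 3), (1 3 2)}, so |H| = 3.

3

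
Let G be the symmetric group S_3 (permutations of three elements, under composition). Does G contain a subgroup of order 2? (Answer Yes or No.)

2 | 6. A subgroup of order 2 is {e, (1 2)}.

Yes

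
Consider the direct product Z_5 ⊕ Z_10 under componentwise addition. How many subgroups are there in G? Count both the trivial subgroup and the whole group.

|G| = 50, so by Lagrange every subgroup order divides 50. Divisors: 1, 2, 5, 10, 25, 50.
Subgroups by order — order 1: 1; order 2: 1; order 5: 6; order 10: 6; order 25: 1; order 50: 1.
Total: 1 + 1 + 6 + 6 + 1 + 1 = 16.

16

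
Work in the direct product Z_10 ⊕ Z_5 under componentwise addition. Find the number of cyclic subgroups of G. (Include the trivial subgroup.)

Each element a generates a cyclic subgroup ⟨a⟩; distinct elements may generate the same one (a cyclic group of order d has φ(d) generators).
Cyclic subgroups by order — order 1: 1; order 2: 1; order 5: 6; order 10: 6.
Total: 14.

14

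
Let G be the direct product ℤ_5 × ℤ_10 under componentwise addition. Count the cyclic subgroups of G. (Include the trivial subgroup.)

14

A cyclic subgroup of order d is generated by each of its φ(d) elements of order d, so the cyclic subgroups of order d number (#elements of order d)/φ(d).
Cyclic subgroups by order — order 1: 1; order 2: 1; order 5: 6; order 10: 6.
Total: 14.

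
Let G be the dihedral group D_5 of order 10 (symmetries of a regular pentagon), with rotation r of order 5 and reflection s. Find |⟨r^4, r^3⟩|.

|⟨r^4⟩| = 5 and |⟨r^3⟩| = 5, so |H| is a multiple of lcm(5, 5) = 5 and divides |G| = 10.
Closing under the operation: H = {e, r, r^2, r^3, r^4}, so |H| = 5.

5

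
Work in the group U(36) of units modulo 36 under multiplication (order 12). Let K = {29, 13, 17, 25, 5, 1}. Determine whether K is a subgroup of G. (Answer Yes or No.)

Yes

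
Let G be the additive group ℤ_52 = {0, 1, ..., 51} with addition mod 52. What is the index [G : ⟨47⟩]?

|⟨47⟩| = 52 and |G| = 52.
By Lagrange, [G : H] = |G|/|H| = 52/52 = 1.

1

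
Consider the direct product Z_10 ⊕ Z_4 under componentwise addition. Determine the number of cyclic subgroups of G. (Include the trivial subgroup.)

Each element a generates a cyclic subgroup ⟨a⟩; distinct elements may generate the same one (a cyclic group of order d has φ(d) generators).
Cyclic subgroups by order — order 1: 1; order 2: 3; order 4: 2; order 5: 1; order 10: 3; order 20: 2.
Total: 12.

12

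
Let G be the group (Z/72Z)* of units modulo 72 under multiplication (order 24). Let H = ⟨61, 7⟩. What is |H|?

12

|⟨61⟩| = 6 and |⟨7⟩| = 6, so |H| is a multiple of lcm(6, 6) = 6 and divides |G| = 24.
Closing under the operation: H = {1, 7, 13, 19, 25, 31, 37, 43, 49, 55, 61, 67}, so |H| = 12.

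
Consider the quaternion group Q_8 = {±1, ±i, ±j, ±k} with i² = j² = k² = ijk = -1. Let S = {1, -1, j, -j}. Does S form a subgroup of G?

|S| = 4 divides |G| = 8, consistent with Lagrange.
S contains the identity, every element's inverse is in S, and S is closed under ·: it is a subgroup.
In fact S = ⟨j⟩.

Yes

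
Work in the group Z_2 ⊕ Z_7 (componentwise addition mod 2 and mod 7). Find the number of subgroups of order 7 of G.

1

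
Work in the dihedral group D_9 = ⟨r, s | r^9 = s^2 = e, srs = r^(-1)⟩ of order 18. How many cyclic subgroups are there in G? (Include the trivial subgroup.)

12

A cyclic subgroup of order d is generated by each of its φ(d) elements of order d, so the cyclic subgroups of order d number (#elements of order d)/φ(d).
Cyclic subgroups by order — order 1: 1; order 2: 9; order 3: 1; order 9: 1.
Total: 12.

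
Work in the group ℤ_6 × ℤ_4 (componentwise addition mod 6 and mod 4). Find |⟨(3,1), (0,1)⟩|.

8

|⟨(3,1)⟩| = 4 and |⟨(0,1)⟩| = 4, so |H| is a multiple of lcm(4, 4) = 4 and divides |G| = 24.
Closing under the operation: H = {(0,0), (0,1), (0,2), (0,3), (3,0), (3,1), (3,2), (3,3)}, so |H| = 8.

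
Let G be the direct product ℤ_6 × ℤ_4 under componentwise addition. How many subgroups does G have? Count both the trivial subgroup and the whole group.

|G| = 24, so by Lagrange every subgroup order divides 24. Divisors: 1, 2, 3, 4, 6, 8, 12, 24.
Subgroups by order — order 1: 1; order 2: 3; order 3: 1; order 4: 3; order 6: 3; order 8: 1; order 12: 3; order 24: 1.
Total: 1 + 3 + 1 + 3 + 3 + 1 + 3 + 1 = 16.

16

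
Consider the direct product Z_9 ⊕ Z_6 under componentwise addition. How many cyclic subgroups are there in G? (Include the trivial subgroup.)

16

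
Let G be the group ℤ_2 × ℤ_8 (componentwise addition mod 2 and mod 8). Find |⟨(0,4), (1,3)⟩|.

|⟨(0,4)⟩| = 2 and |⟨(1,3)⟩| = 8, so |H| is a multiple of lcm(2, 8) = 8 and divides |G| = 16.
Closing under the operation: H = {(0,0), (0,2), (0,4), (0,6), (1,1), (1,3), (1,5), (1,7)}, so |H| = 8.

8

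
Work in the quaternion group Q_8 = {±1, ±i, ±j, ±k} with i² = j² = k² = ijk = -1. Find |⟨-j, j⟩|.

|⟨-j⟩| = 4 and |⟨j⟩| = 4, so |H| is a multiple of lcm(4, 4) = 4 and divides |G| = 8.
Closing under the operation: H = {1, -1, j, -j}, so |H| = 4.

4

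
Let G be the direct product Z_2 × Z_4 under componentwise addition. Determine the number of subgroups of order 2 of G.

|G| = 8 and 2 | 8, so subgroups of order 2 are possible by Lagrange.
The subgroups of order 2 are: {(0,0), (0,2)}; {(0,0), (1,0)}; {(0,0), (1,2)}.
So G has 3 subgroups of order 2.

3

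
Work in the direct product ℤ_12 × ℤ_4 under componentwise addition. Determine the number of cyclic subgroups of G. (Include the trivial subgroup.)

20

Each element a generates a cyclic subgroup ⟨a⟩; distinct elements may generate the same one (a cyclic group of order d has φ(d) generators).
Cyclic subgroups by order — order 1: 1; order 2: 3; order 3: 1; order 4: 6; order 6: 3; order 12: 6.
Total: 20.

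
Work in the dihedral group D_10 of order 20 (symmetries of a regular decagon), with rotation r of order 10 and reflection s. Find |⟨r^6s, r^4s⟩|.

|⟨r^6s⟩| = 2 and |⟨r^4s⟩| = 2, so |H| is a multiple of lcm(2, 2) = 2 and divides |G| = 20.
Closing under the operation: H = {e, r^2, r^4, r^6, r^8, s, r^2s, r^4s, r^6s, r^8s}, so |H| = 10.

10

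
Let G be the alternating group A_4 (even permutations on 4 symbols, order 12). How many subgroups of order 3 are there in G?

4

|G| = 12 and 3 | 12, so subgroups of order 3 are possible by Lagrange.
The subgroups of order 3 are: {e, (1 2 3), (1 3 2)}; {e, (1 2 4), (1 4 2)}; {e, (1 3 4), (1 4 3)}; {e, (2 3 4), (2 4 3)}.
So G has 4 subgroups of order 3.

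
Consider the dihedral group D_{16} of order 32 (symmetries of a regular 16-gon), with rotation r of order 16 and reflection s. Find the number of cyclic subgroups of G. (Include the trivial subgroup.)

Group the elements of G by the cyclic subgroup they generate; each cyclic subgroup of order d accounts for φ(d) elements.
Cyclic subgroups by order — order 1: 1; order 2: 17; order 4: 1; order 8: 1; order 16: 1.
Total: 21.

21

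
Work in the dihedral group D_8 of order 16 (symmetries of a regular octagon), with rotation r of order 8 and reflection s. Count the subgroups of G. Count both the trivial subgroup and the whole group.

|G| = 16, so by Lagrange every subgroup order divides 16. Divisors: 1, 2, 4, 8, 16.
Subgroups by order — order 1: 1; order 2: 9; order 4: 5; order 8: 3; order 16: 1.
Total: 1 + 9 + 5 + 3 + 1 = 19.

19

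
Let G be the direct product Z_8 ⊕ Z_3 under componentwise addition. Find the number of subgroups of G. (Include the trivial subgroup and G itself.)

|G| = 24, so by Lagrange every subgroup order divides 24. Divisors: 1, 2, 3, 4, 6, 8, 12, 24.
Subgroups by order — order 1: 1; order 2: 1; order 3: 1; order 4: 1; order 6: 1; order 8: 1; order 12: 1; order 24: 1.
Total: 1 + 1 + 1 + 1 + 1 + 1 + 1 + 1 = 8.

8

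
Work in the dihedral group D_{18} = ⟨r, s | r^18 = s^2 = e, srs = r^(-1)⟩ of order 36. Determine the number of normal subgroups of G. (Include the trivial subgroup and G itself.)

G has 45 subgroups. Checking conjugation-invariance by order — order 1: 1/1 normal; order 2: 1/19 normal; order 3: 1/1 normal; order 4: 0/9 normal; order 6: 1/7 normal; order 9: 1/1 normal; order 12: 0/3 normal; order 18: 3/3 normal; order 36: 1/1 normal.
Total normal subgroups: 9.

9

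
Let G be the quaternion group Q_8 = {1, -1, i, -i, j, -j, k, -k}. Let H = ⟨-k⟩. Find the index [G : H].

2

|⟨-k⟩| = 4 and |G| = 8.
By Lagrange, [G : H] = |G|/|H| = 8/4 = 2.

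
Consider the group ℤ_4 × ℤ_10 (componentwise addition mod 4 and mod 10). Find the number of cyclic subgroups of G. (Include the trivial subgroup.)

12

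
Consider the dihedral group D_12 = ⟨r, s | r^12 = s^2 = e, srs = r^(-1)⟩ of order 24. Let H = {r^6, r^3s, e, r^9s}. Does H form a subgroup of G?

|H| = 4 divides |G| = 24, consistent with Lagrange.
H contains the identity, every element's inverse is in H, and H is closed under ·: it is a subgroup.

Yes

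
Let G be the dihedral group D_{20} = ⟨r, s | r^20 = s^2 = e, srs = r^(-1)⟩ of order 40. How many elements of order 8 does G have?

No element of G has order 8 (even though 8 | 40).

0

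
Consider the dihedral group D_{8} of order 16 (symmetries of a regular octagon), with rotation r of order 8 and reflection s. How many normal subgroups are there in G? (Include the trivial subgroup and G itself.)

G has 19 subgroups. Checking conjugation-invariance by order — order 1: 1/1 normal; order 2: 1/9 normal; order 4: 1/5 normal; order 8: 3/3 normal; order 16: 1/1 normal.
Total normal subgroups: 7.

7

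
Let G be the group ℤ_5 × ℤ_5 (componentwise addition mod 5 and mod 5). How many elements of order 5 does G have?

24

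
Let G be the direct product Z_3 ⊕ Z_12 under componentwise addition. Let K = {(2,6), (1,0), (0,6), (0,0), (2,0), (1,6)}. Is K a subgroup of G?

Yes

|K| = 6 divides |G| = 36, consistent with Lagrange.
K contains the identity, every element's inverse is in K, and K is closed under +: it is a subgroup.
In fact K = ⟨(2,6)⟩.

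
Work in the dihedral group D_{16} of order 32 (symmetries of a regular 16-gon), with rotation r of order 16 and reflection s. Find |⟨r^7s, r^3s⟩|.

|⟨r^7s⟩| = 2 and |⟨r^3s⟩| = 2, so |H| is a multiple of lcm(2, 2) = 2 and divides |G| = 32.
Closing under the operation: H = {e, r^4, r^8, r^12, r^3s, r^7s, r^11s, r^15s}, so |H| = 8.

8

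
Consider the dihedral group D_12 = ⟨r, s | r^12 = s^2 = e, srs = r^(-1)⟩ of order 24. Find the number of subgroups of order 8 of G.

3

|G| = 24 and 8 | 24, so subgroups of order 8 are possible by Lagrange.
The subgroups of order 8 are: {e, r^3, r^6, r^9, rs, r^4s, r^7s, r^10s}; {e, r^3, r^6, r^9, r^2s, r^5s, r^8s, r^11s}; {e, r^3, r^6, r^9, s, r^3s, r^6s, r^9s}.
So G has 3 subgroups of order 8.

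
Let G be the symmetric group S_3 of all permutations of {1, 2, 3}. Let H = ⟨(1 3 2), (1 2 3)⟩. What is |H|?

3

|⟨(1 3 2)⟩| = 3 and |⟨(1 2 3)⟩| = 3, so |H| is a multiple of lcm(3, 3) = 3 and divides |G| = 6.
Closing under the operation: H = {e, (1 2 3), (1 3 2)}, so |H| = 3.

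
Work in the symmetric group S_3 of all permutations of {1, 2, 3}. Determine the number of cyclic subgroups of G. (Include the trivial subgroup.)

A cyclic subgroup of order d is generated by each of its φ(d) elements of order d, so the cyclic subgroups of order d number (#elements of order d)/φ(d).
Cyclic subgroups by order — order 1: 1; order 2: 3; order 3: 1.
Total: 5.

5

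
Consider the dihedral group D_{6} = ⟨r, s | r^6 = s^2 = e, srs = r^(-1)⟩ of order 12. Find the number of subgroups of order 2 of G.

7

|G| = 12 and 2 | 12, so subgroups of order 2 are possible by Lagrange.
The subgroups of order 2 are: {e, r^2s}; {e, r^3}; {e, r^3s}; {e, r^4s}; … (7 in all).
So G has 7 subgroups of order 2.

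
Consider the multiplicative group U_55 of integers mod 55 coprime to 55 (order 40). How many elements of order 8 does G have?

No element of G has order 8 (even though 8 | 40).

0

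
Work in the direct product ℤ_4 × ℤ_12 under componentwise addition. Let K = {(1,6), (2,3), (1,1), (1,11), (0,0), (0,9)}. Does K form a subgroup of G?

(2,3) ∈ K but its inverse (2,9) ∉ K, so K is not a subgroup.

No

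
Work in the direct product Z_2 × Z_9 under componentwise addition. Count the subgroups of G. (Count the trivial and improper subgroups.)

6

|G| = 18, so by Lagrange every subgroup order divides 18. Divisors: 1, 2, 3, 6, 9, 18.
Subgroups by order — order 1: 1; order 2: 1; order 3: 1; order 6: 1; order 9: 1; order 18: 1.
Total: 1 + 1 + 1 + 1 + 1 + 1 = 6.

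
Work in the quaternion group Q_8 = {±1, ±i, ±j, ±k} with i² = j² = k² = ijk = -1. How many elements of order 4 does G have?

6

The elements of order 4 are: i, -i, j, -j, k, -k.
That's 6.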